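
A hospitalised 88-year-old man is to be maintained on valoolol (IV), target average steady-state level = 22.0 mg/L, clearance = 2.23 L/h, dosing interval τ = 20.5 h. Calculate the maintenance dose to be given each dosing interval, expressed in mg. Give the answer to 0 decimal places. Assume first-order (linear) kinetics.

At steady state, Dose/τ = Css × CL.
Dose = Css × CL × τ = 22.0 × 2.230 × 20.5 = 1006 mg

1006 mg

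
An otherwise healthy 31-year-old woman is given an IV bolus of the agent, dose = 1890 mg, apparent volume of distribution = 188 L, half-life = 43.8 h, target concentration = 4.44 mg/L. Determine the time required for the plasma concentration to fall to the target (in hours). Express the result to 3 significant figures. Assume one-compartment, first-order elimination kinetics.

C₀ = Dose / Vd = 1890 / 188 = 10.05 mg/L
k = ln2 / t½ = 0.693147 / 43.8 = 0.01583 h⁻¹
t = ln(C₀ / C) / k = ln(10.05 / 4.44) / 0.01583
  = ln(2.264) / 0.01583 = 0.8171 / 0.01583 = 51.62 h

51.6 h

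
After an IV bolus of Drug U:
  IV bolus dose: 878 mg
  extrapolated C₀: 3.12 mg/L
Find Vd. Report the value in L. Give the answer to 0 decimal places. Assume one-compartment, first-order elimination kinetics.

Vd = Dose / C₀ = 878.0 / 3.12 = 281.4 L

281 L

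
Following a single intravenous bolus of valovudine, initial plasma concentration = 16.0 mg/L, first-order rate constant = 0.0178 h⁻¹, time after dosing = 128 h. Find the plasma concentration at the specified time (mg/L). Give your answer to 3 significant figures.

C = C₀ · e^(−k·t) = 16.00 × e^(−0.01780 × 128)
  = 16.00 × 0.1024 = 1.638 mg/L

1.64 mg/L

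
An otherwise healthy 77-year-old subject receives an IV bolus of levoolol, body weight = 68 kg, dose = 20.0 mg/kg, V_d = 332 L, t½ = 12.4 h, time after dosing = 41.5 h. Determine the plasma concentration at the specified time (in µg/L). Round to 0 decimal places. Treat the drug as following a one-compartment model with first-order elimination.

403 µg/L

Total dose = 20.0 × 68 = 1360 mg
C₀ = Dose / Vd = 1360 / 332 = 4.096 mg/L
k = ln2 / t½ = 0.693147 / 12.4 = 0.05590 h⁻¹
C = C₀ · e^(−k·t) = 4.096 × e^(−0.05590 × 41.5)
  = 4.096 × 0.09829 = 0.4026 mg/L
Convert: 0.4026 mg/L × 1000 = 402.6 µg/L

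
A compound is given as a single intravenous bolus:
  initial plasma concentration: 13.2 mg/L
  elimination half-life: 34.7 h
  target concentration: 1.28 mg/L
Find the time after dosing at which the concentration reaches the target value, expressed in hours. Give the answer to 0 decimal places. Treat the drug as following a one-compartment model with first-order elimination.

k = ln2 / t½ = 0.693147 / 34.7 = 0.01998 h⁻¹
t = ln(C₀ / C) / k = ln(13.20 / 1.28) / 0.01998
  = ln(10.31) / 0.01998 = 2.333 / 0.01998 = 116.8 h

117 h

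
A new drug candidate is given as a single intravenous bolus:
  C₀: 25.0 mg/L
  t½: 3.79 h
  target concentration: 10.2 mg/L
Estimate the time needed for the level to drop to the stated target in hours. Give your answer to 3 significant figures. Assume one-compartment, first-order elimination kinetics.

k = ln2 / t½ = 0.693147 / 3.79 = 0.1829 h⁻¹
t = ln(C₀ / C) / k = ln(25.00 / 10.2) / 0.1829
  = ln(2.451) / 0.1829 = 0.8965 / 0.1829 = 4.902 h

4.90 h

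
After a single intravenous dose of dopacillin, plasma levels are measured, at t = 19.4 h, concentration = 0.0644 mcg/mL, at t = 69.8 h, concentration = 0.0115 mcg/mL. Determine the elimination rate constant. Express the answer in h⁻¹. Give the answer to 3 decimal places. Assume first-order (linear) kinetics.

k = ln(C₁/C₂) / (t₂ − t₁) = ln(0.0644/0.0115) / (69.8 − 19.4)
  = 1.723 / 50.40 = 0.03419 h⁻¹

0.034 h⁻¹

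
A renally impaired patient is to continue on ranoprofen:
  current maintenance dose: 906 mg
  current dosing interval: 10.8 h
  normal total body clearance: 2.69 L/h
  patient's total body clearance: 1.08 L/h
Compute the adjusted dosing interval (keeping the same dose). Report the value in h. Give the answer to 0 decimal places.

27 h

To keep the same average steady-state level, dosing rate must scale with clearance.
CL ratio = 1.08 / 2.69 = 0.4015
New interval (same dose) = 10.8 / 0.4015 = 26.90 h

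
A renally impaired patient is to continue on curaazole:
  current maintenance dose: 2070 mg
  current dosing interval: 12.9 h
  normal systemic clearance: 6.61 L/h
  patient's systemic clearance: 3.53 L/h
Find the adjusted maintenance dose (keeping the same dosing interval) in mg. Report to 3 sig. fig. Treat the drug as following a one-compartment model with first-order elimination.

To keep the same average steady-state level, dosing rate must scale with clearance.
CL ratio = 3.53 / 6.61 = 0.5340
New dose (same interval) = 2070 × 0.5340 = 1105 mg

1110 mg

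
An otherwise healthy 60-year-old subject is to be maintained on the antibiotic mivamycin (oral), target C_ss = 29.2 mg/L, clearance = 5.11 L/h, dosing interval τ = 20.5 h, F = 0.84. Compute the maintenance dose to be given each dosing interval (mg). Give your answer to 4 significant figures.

At steady state, F × (Dose/τ) = Css × CL.
Dose = Css × CL × τ / F = 29.2 × 5.110 × 20.5 / 0.84 = 3641 mg

3641 mg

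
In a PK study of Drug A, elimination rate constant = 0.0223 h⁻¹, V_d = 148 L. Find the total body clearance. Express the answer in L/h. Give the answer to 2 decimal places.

CL = k × Vd = 0.0223 × 148 = 3.300 L/h

3.30 L/h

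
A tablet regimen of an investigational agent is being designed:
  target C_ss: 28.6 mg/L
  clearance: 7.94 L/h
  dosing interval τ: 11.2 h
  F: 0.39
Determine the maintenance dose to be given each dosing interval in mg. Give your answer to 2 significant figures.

6500 mg

At steady state, F × (Dose/τ) = Css × CL.
Dose = Css × CL × τ / F = 28.6 × 7.940 × 11.2 / 0.39 = 6521 mg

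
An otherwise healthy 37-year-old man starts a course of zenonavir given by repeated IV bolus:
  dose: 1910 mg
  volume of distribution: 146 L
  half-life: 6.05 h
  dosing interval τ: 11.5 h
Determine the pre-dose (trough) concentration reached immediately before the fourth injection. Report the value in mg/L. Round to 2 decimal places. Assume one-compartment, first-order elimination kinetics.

C₀ per dose = Dose / Vd = 1910 / 146 = 13.08 mg/L
k = ln2 / t½ = 0.693147 / 6.05 = 0.1146 h⁻¹
Fraction remaining after one interval: r = e^(−kτ) = e^(−0.1146 × 11.5) = 0.2677
Before dose 4, 3 doses have been given (aged 1τ, 2τ, 3τ).
C_trough = C₀ × (r + r² + … + r^3) = C₀ × r(1−r^3)/(1−r)
        = 13.08 × 0.2677 × (1 − 0.01918) / (1 − 0.2677) = 4.690 mg/L

4.69 mg/L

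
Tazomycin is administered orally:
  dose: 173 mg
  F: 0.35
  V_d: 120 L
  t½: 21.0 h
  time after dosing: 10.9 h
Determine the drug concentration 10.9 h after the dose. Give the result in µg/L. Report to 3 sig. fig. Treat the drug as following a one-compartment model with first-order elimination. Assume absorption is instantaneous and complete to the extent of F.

352 µg/L

Amount reaching circulation = F × Dose = 0.35 × 173.0 = 60.55 mg
C₀ = F·Dose / Vd = 60.55 / 120 = 0.5046 mg/L
k = ln2 / t½ = 0.693147 / 21.0 = 0.03301 h⁻¹
C = C₀ · e^(−k·t) = 0.5046 × e^(−0.03301 × 10.9)
  = 0.5046 × 0.6978 = 0.3521 mg/L
Convert: 0.3521 mg/L × 1000 = 352.1 µg/L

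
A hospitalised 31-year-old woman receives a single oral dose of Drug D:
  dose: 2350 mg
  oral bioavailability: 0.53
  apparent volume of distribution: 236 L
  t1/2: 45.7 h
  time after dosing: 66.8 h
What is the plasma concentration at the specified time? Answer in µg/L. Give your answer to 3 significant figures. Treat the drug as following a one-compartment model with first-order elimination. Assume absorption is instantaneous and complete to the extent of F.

Amount reaching circulation = F × Dose = 0.53 × 2350 = 1246 mg
C₀ = F·Dose / Vd = 1246 / 236 = 5.280 mg/L
k = ln2 / t½ = 0.693147 / 45.7 = 0.01517 h⁻¹
C = C₀ · e^(−k·t) = 5.280 × e^(−0.01517 × 66.8)
  = 5.280 × 0.3630 = 1.917 mg/L
Convert: 1.917 mg/L × 1000 = 1917 µg/L

1920 µg/L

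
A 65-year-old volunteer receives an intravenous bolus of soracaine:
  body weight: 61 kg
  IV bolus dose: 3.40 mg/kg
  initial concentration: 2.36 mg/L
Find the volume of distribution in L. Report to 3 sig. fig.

Dose = 3.40 × 61 = 207.4 mg
Vd = Dose / C₀ = 207.4 / 2.36 = 87.88 L

87.9 L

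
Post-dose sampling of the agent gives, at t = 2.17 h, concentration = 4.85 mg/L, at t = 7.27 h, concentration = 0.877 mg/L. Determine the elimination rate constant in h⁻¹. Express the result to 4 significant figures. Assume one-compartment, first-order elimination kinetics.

k = ln(C₁/C₂) / (t₂ − t₁) = ln(4.85/0.877) / (7.27 − 2.17)
  = 1.710 / 5.100 = 0.3353 h⁻¹

0.3353 h⁻¹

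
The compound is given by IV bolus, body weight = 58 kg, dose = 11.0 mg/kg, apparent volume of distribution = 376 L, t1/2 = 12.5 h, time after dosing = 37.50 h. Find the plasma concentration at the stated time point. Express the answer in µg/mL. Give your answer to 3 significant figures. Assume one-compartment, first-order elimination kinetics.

0.212 µg/mL

Total dose = 11.0 × 58 = 638.0 mg
C₀ = Dose / Vd = 638.0 / 376 = 1.697 mg/L
k = ln2 / t½ = 0.693147 / 12.5 = 0.05545 h⁻¹
t / t½ = 37.50 / 12.5 = 3 half-lives
C = C₀ × (1/2)^3 = 1.697 × 0.1250 = 0.2121 mg/L
(0.2121 mg/L = 0.2121 µg/mL)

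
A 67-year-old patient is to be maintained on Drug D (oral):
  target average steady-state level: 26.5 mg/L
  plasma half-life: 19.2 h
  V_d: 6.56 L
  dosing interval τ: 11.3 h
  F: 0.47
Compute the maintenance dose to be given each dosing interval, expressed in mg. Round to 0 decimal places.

k = ln2 / t½ = 0.693147 / 19.2 = 0.03610 h⁻¹
CL = k × Vd = 0.03610 × 6.56 = 0.2368 L/h
At steady state, F × (Dose/τ) = Css × CL.
Dose = Css × CL × τ / F = 26.5 × 0.2368 × 11.3 / 0.47 = 150.9 mg

151 mg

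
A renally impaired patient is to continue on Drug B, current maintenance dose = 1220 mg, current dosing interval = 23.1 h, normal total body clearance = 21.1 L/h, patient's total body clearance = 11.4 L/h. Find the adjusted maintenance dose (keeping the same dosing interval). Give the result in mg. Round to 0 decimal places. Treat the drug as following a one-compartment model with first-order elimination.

To keep the same average steady-state level, dosing rate must scale with clearance.
CL ratio = 11.4 / 21.1 = 0.5403
New dose (same interval) = 1220 × 0.5403 = 659.2 mg

659 mg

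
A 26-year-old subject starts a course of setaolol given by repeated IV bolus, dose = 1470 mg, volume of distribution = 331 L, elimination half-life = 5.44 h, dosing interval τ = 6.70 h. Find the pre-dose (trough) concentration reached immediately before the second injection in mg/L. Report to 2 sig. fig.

C₀ per dose = Dose / Vd = 1470 / 331 = 4.441 mg/L
k = ln2 / t½ = 0.693147 / 5.44 = 0.1274 h⁻¹
Fraction remaining after one interval: r = e^(−kτ) = e^(−0.1274 × 6.70) = 0.4259
Before dose 2, 1 dose has been given (aged 1τ).
C_trough = C₀ × r = 4.441 × 0.4259 = 1.891 mg/L

1.9 mg/L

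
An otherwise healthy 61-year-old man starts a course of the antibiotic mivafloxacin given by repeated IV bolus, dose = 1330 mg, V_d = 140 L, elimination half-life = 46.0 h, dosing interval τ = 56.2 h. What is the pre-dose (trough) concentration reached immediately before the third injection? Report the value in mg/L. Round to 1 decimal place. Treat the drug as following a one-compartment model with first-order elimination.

5.8 mg/L

C₀ per dose = Dose / Vd = 1330 / 140 = 9.500 mg/L
k = ln2 / t½ = 0.693147 / 46.0 = 0.01507 h⁻¹
Fraction remaining after one interval: r = e^(−kτ) = e^(−0.01507 × 56.2) = 0.4287
Before dose 3, 2 doses have been given (aged 1τ, 2τ).
C_trough = C₀ × (r + r²) = 9.500 × (0.4287 + 0.1838) = 5.819 mg/L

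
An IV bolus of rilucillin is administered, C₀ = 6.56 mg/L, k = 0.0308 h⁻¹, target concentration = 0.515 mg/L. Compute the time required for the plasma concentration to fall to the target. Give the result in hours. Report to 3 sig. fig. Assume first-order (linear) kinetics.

82.6 h

t = ln(C₀ / C) / k = ln(6.560 / 0.515) / 0.03080
  = ln(12.74) / 0.03080 = 2.545 / 0.03080 = 82.63 h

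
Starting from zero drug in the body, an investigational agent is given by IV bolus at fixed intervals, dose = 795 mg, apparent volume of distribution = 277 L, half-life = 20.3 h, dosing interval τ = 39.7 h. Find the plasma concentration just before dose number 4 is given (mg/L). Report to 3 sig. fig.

C₀ per dose = Dose / Vd = 795 / 277 = 2.870 mg/L
k = ln2 / t½ = 0.693147 / 20.3 = 0.03415 h⁻¹
Fraction remaining after one interval: r = e^(−kτ) = e^(−0.03415 × 39.7) = 0.2578
Before dose 4, 3 doses have been given (aged 1τ, 2τ, 3τ).
C_trough = C₀ × (r + r² + … + r^3) = C₀ × r(1−r^3)/(1−r)
        = 2.870 × 0.2578 × (1 − 0.01713) / (1 − 0.2578) = 0.9798 mg/L

0.980 mg/L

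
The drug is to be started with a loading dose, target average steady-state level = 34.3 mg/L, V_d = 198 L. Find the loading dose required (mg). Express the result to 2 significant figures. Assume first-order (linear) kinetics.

LD = Css × Vd = 34.3 × 198 = 6791 mg

6800 mg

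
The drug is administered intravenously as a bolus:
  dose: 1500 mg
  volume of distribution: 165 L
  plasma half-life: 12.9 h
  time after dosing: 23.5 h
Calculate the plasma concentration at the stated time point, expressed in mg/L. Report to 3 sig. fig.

2.57 mg/L

C₀ = Dose / Vd = 1500 / 165 = 9.091 mg/L
k = ln2 / t½ = 0.693147 / 12.9 = 0.05373 h⁻¹
C = C₀ · e^(−k·t) = 9.091 × e^(−0.05373 × 23.5)
  = 9.091 × 0.2829 = 2.572 mg/L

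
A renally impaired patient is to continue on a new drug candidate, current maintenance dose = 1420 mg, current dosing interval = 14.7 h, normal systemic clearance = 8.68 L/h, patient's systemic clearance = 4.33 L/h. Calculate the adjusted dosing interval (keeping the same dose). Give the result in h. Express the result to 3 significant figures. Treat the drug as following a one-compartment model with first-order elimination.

To keep the same average steady-state level, dosing rate must scale with clearance.
CL ratio = 4.33 / 8.68 = 0.4988
New interval (same dose) = 14.7 / 0.4988 = 29.47 h

29.5 h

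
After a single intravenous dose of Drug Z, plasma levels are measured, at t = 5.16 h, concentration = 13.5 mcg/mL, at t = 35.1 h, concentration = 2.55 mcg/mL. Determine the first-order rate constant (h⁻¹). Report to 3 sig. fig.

k = ln(C₁/C₂) / (t₂ − t₁) = ln(13.5/2.55) / (35.1 − 5.16)
  = 1.667 / 29.94 = 0.05568 h⁻¹

0.0557 h⁻¹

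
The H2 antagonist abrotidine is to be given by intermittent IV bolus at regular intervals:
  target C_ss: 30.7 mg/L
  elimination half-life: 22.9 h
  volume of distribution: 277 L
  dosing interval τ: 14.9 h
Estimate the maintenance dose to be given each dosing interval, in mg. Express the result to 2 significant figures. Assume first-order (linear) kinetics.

k = ln2 / t½ = 0.693147 / 22.9 = 0.03027 h⁻¹
CL = k × Vd = 0.03027 × 277 = 8.385 L/h
At steady state, Dose/τ = Css × CL.
Dose = Css × CL × τ = 30.7 × 8.385 × 14.9 = 3836 mg

3800 mg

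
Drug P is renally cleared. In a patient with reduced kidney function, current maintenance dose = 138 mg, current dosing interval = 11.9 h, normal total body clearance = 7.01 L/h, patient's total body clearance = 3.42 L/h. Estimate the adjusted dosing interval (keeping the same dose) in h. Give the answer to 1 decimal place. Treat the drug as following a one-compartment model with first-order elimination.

24.4 h

To keep the same average steady-state level, dosing rate must scale with clearance.
CL ratio = 3.42 / 7.01 = 0.4879
New interval (same dose) = 11.9 / 0.4879 = 24.39 h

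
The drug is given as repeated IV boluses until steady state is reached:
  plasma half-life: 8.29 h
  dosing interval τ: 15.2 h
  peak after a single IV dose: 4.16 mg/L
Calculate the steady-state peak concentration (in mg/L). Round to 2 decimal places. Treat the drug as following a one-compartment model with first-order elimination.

k = ln2 / t½ = 0.693147 / 8.29 = 0.08361 h⁻¹
e^(−kτ) = e^(−0.08361 × 15.2) = 0.2806
Accumulation ratio R = 1 / (1 − e^(−kτ)) = 1 / (1 − 0.2806) = 1.390
Steady-state peak = C₀ × R = 4.16 × 1.390 = 5.782 mg/L

5.78 mg/L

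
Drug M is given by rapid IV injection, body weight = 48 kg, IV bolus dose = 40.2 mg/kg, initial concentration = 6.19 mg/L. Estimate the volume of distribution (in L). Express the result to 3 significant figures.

312 L

Dose = 40.2 × 48 = 1930 mg
Vd = Dose / C₀ = 1930 / 6.19 = 311.8 L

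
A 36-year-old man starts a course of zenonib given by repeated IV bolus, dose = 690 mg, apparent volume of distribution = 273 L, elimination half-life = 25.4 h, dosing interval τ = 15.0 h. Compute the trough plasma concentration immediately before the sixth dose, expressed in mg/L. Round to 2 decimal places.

C₀ per dose = Dose / Vd = 690 / 273 = 2.527 mg/L
k = ln2 / t½ = 0.693147 / 25.4 = 0.02729 h⁻¹
Fraction remaining after one interval: r = e^(−kτ) = e^(−0.02729 × 15.0) = 0.6641
Before dose 6, 5 doses have been given (aged 1τ, 2τ, 3τ, 4τ, 5τ).
C_trough = C₀ × (r + r² + … + r^5) = C₀ × r(1−r^5)/(1−r)
        = 2.527 × 0.6641 × (1 − 0.1292) / (1 − 0.6641) = 4.351 mg/L

4.35 mg/L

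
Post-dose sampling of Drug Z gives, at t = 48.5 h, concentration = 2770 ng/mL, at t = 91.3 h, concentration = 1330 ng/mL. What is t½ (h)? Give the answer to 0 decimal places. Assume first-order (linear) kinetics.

k = ln(C₁/C₂) / (t₂ − t₁) = ln(2770/1330) / (91.3 − 48.5)
  = 0.7337 / 42.80 = 0.01714 h⁻¹
t½ = ln2 / k = 0.693147 / 0.01714 = 40.44 h

40 h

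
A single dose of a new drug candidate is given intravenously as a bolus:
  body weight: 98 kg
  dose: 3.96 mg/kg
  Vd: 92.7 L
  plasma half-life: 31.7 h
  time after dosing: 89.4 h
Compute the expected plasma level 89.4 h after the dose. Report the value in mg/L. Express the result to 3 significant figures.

Total dose = 3.96 × 98 = 388.1 mg
C₀ = Dose / Vd = 388.1 / 92.7 = 4.187 mg/L
k = ln2 / t½ = 0.693147 / 31.7 = 0.02187 h⁻¹
C = C₀ · e^(−k·t) = 4.187 × e^(−0.02187 × 89.4)
  = 4.187 × 0.1415 = 0.5925 mg/L

0.593 mg/L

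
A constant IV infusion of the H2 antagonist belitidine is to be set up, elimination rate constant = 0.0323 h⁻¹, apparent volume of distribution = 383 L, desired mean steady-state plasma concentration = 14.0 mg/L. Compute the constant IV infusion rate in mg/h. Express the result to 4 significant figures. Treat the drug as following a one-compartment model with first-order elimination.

173.2 mg/h

CL = k × Vd = 0.03230 × 383 = 12.37 L/h
At steady state, infusion rate R₀ = Css × CL = 14.0 × 12.37 = 173.2 mg/h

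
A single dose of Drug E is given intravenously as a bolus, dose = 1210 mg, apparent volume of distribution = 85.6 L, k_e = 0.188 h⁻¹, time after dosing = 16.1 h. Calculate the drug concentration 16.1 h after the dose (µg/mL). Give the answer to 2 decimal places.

C₀ = Dose / Vd = 1210 / 85.6 = 14.14 mg/L
C = C₀ · e^(−k·t) = 14.14 × e^(−0.1880 × 16.1)
  = 14.14 × 0.04847 = 0.6854 mg/L
(0.6854 mg/L = 0.6854 µg/mL)

0.69 µg/mL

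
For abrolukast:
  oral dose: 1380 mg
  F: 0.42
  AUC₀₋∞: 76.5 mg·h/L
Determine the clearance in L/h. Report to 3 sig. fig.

CL = F·Dose / AUC = 0.42 × 1380 / 76.5 = 7.576 L/h

7.58 L/h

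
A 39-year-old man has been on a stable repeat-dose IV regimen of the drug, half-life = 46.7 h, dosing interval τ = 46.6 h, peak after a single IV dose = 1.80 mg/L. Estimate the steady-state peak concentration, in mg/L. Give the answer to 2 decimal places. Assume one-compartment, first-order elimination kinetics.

k = ln2 / t½ = 0.693147 / 46.7 = 0.01484 h⁻¹
e^(−kτ) = e^(−0.01484 × 46.6) = 0.5008
Accumulation ratio R = 1 / (1 − e^(−kτ)) = 1 / (1 − 0.5008) = 2.003
Steady-state peak = C₀ × R = 1.80 × 2.003 = 3.605 mg/L

3.61 mg/L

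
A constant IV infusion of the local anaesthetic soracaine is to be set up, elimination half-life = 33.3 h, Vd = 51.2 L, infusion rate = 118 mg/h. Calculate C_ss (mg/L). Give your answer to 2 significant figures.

110 mg/L

k = ln2 / t½ = 0.693147 / 33.3 = 0.02082 h⁻¹
CL = k × Vd = 0.02082 × 51.2 = 1.066 L/h
At steady state Css = R₀ / CL = 118 / 1.066 = 110.7 mg/L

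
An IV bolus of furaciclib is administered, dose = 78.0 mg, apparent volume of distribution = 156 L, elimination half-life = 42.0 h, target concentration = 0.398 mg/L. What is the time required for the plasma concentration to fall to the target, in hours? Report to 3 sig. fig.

C₀ = Dose / Vd = 78.00 / 156 = 0.5000 mg/L
k = ln2 / t½ = 0.693147 / 42.0 = 0.01650 h⁻¹
t = ln(C₀ / C) / k = ln(0.5000 / 0.398) / 0.01650
  = ln(1.256) / 0.01650 = 0.2279 / 0.01650 = 13.81 h

13.8 h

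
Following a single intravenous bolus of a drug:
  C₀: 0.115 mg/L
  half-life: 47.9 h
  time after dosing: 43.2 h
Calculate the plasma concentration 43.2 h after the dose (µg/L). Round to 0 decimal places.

k = ln2 / t½ = 0.693147 / 47.9 = 0.01447 h⁻¹
C = C₀ · e^(−k·t) = 0.1150 × e^(−0.01447 × 43.2)
  = 0.1150 × 0.5352 = 0.06155 mg/L
Convert: 0.06155 mg/L × 1000 = 61.55 µg/L

62 µg/L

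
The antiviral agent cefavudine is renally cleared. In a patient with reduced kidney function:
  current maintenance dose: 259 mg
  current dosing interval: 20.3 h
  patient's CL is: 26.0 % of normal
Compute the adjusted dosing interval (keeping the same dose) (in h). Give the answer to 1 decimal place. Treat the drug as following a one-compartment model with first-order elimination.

To keep the same average steady-state level, dosing rate must scale with clearance.
CL ratio = 26.0 / 100 = 0.2600
New interval (same dose) = 20.3 / 0.2600 = 78.08 h

78.1 h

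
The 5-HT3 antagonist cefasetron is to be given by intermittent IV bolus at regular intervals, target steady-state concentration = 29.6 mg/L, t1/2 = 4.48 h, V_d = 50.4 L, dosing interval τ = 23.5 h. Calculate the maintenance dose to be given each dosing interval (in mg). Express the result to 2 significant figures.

5400 mg

k = ln2 / t½ = 0.693147 / 4.48 = 0.1547 h⁻¹
CL = k × Vd = 0.1547 × 50.4 = 7.797 L/h
At steady state, Dose/τ = Css × CL.
Dose = Css × CL × τ = 29.6 × 7.797 × 23.5 = 5424 mg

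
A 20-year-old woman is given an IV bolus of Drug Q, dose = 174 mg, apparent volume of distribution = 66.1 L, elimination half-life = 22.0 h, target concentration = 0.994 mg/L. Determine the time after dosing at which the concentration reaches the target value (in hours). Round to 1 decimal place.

30.9 h

C₀ = Dose / Vd = 174.0 / 66.1 = 2.632 mg/L
k = ln2 / t½ = 0.693147 / 22.0 = 0.03151 h⁻¹
t = ln(C₀ / C) / k = ln(2.632 / 0.994) / 0.03151
  = ln(2.648) / 0.03151 = 0.9738 / 0.03151 = 30.90 h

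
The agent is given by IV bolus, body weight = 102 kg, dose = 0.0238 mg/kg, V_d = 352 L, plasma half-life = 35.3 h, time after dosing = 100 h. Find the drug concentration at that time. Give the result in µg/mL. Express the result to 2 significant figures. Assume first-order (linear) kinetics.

0.00097 µg/mL

Total dose = 0.0238 × 102 = 2.428 mg
C₀ = Dose / Vd = 2.428 / 352 = 0.006898 mg/L
k = ln2 / t½ = 0.693147 / 35.3 = 0.01964 h⁻¹
C = C₀ · e^(−k·t) = 0.006898 × e^(−0.01964 × 100)
  = 0.006898 × 0.1403 = 0.0009678 mg/L
(0.0009678 mg/L = 0.0009678 µg/mL)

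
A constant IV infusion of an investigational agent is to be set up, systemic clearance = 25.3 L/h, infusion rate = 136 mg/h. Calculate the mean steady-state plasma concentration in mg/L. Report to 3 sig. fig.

At steady state Css = R₀ / CL = 136 / 25.30 = 5.375 mg/L

5.38 mg/L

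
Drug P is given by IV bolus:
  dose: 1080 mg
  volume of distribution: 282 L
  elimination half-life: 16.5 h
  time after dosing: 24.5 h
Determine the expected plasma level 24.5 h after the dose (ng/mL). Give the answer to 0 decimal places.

C₀ = Dose / Vd = 1080 / 282 = 3.830 mg/L
k = ln2 / t½ = 0.693147 / 16.5 = 0.04201 h⁻¹
C = C₀ · e^(−k·t) = 3.830 × e^(−0.04201 × 24.5)
  = 3.830 × 0.3573 = 1.368 mg/L
Convert: 1.368 mg/L × 1000 = 1368 ng/mL

1368 ng/mL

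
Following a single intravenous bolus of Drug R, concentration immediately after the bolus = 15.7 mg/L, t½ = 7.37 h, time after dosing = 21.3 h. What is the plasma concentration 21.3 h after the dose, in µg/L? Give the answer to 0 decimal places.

k = ln2 / t½ = 0.693147 / 7.37 = 0.09405 h⁻¹
C = C₀ · e^(−k·t) = 15.70 × e^(−0.09405 × 21.3)
  = 15.70 × 0.1349 = 2.118 mg/L
Convert: 2.118 mg/L × 1000 = 2118 µg/L

2118 µg/L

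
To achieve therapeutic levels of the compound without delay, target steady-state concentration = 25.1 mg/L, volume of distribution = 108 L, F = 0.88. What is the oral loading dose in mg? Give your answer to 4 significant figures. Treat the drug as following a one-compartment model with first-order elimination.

LD = Css × Vd / F = 25.1 × 108 / 0.88 = 3080 mg

3080 mg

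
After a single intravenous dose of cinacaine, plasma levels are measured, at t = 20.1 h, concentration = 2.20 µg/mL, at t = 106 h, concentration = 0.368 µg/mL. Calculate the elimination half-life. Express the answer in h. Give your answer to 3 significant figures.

33.3 h

k = ln(C₁/C₂) / (t₂ − t₁) = ln(2.20/0.368) / (106 − 20.1)
  = 1.788 / 85.90 = 0.02081 h⁻¹
t½ = ln2 / k = 0.693147 / 0.02081 = 33.31 h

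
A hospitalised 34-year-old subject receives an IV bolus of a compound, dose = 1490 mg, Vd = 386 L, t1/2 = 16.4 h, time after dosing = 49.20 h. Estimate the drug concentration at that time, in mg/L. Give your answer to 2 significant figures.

0.48 mg/L

C₀ = Dose / Vd = 1490 / 386 = 3.860 mg/L
k = ln2 / t½ = 0.693147 / 16.4 = 0.04227 h⁻¹
t / t½ = 49.20 / 16.4 = 3 half-lives
C = C₀ × (1/2)^3 = 3.860 × 0.1250 = 0.4825 mg/L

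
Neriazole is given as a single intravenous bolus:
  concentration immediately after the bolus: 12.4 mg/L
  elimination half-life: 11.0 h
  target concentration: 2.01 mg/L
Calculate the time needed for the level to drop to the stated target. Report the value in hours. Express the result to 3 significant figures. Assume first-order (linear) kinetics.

k = ln2 / t½ = 0.693147 / 11.0 = 0.06301 h⁻¹
t = ln(C₀ / C) / k = ln(12.40 / 2.01) / 0.06301
  = ln(6.169) / 0.06301 = 1.820 / 0.06301 = 28.88 h

28.9 h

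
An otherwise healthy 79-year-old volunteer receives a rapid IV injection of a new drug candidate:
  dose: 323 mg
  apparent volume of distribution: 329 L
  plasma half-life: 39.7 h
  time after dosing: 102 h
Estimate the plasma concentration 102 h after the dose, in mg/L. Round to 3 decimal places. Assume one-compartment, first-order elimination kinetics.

0.165 mg/L

C₀ = Dose / Vd = 323.0 / 329 = 0.9818 mg/L
k = ln2 / t½ = 0.693147 / 39.7 = 0.01746 h⁻¹
C = C₀ · e^(−k·t) = 0.9818 × e^(−0.01746 × 102)
  = 0.9818 × 0.1685 = 0.1654 mg/L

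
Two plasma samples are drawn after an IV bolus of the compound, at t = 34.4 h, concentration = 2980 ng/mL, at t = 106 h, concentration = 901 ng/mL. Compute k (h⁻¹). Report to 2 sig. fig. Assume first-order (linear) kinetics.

0.017 h⁻¹

k = ln(C₁/C₂) / (t₂ − t₁) = ln(2980/901) / (106 − 34.4)
  = 1.196 / 71.60 = 0.01670 h⁻¹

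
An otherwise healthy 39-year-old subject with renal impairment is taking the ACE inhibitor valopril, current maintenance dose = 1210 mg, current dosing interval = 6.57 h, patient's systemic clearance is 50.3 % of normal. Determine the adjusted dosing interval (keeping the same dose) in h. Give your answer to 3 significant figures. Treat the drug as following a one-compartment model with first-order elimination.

13.1 h

To keep the same average steady-state level, dosing rate must scale with clearance.
CL ratio = 50.3 / 100 = 0.5030
New interval (same dose) = 6.57 / 0.5030 = 13.06 h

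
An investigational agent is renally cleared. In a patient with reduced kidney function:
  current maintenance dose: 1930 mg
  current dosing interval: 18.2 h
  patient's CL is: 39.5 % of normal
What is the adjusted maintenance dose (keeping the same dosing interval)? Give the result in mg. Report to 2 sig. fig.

To keep the same average steady-state level, dosing rate must scale with clearance.
CL ratio = 39.5 / 100 = 0.3950
New dose (same interval) = 1930 × 0.3950 = 762.4 mg

760 mg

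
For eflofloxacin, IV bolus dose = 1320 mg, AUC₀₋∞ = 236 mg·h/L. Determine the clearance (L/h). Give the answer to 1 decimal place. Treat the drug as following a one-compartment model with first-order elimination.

5.6 L/h

CL = Dose / AUC = 1320 / 236 = 5.593 L/h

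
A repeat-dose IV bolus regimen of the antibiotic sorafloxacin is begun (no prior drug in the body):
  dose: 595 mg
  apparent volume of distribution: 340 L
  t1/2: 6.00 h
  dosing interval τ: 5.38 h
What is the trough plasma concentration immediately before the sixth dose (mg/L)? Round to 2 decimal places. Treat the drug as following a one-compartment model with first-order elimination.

C₀ per dose = Dose / Vd = 595 / 340 = 1.750 mg/L
k = ln2 / t½ = 0.693147 / 6.00 = 0.1155 h⁻¹
Fraction remaining after one interval: r = e^(−kτ) = e^(−0.1155 × 5.38) = 0.5372
Before dose 6, 5 doses have been given (aged 1τ, 2τ, 3τ, 4τ, 5τ).
C_trough = C₀ × (r + r² + … + r^5) = C₀ × r(1−r^5)/(1−r)
        = 1.750 × 0.5372 × (1 − 0.04474) / (1 − 0.5372) = 1.940 mg/L

1.94 mg/L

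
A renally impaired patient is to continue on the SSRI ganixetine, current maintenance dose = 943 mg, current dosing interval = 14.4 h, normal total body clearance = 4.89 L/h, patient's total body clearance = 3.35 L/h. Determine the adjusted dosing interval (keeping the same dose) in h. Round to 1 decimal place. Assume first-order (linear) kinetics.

To keep the same average steady-state level, dosing rate must scale with clearance.
CL ratio = 3.35 / 4.89 = 0.6851
New interval (same dose) = 14.4 / 0.6851 = 21.02 h

21.0 h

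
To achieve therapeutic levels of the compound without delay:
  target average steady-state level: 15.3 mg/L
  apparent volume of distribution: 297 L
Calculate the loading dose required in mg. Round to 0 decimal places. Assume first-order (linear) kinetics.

4544 mg

LD = Css × Vd = 15.3 × 297 = 4544 mg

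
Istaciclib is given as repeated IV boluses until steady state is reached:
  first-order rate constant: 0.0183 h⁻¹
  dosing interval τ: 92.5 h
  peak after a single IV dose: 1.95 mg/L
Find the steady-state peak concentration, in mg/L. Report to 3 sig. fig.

e^(−kτ) = e^(−0.01830 × 92.5) = 0.1840
Accumulation ratio R = 1 / (1 − e^(−kτ)) = 1 / (1 − 0.1840) = 1.225
Steady-state peak = C₀ × R = 1.95 × 1.225 = 2.389 mg/L

2.39 mg/L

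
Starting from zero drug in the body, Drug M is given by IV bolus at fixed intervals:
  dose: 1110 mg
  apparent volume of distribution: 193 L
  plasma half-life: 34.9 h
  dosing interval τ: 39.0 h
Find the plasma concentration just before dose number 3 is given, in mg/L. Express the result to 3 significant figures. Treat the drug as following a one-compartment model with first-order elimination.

C₀ per dose = Dose / Vd = 1110 / 193 = 5.751 mg/L
k = ln2 / t½ = 0.693147 / 34.9 = 0.01986 h⁻¹
Fraction remaining after one interval: r = e^(−kτ) = e^(−0.01986 × 39.0) = 0.4609
Before dose 3, 2 doses have been given (aged 1τ, 2τ).
C_trough = C₀ × (r + r²) = 5.751 × (0.4609 + 0.2124) = 3.872 mg/L

3.87 mg/L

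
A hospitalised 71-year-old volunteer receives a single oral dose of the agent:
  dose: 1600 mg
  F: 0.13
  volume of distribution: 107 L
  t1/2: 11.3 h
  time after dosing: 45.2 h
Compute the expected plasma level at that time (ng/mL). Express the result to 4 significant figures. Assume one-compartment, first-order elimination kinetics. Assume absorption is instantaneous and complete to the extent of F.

121.5 ng/mL

Amount reaching circulation = F × Dose = 0.13 × 1600 = 208.0 mg
C₀ = F·Dose / Vd = 208.0 / 107 = 1.944 mg/L
k = ln2 / t½ = 0.693147 / 11.3 = 0.06134 h⁻¹
C = C₀ · e^(−k·t) = 1.944 × e^(−0.06134 × 45.2)
  = 1.944 × 0.06250 = 0.1215 mg/L
Convert: 0.1215 mg/L × 1000 = 121.5 ng/mL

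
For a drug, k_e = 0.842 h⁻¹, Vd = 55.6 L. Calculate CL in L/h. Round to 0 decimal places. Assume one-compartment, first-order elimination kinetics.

CL = k × Vd = 0.842 × 55.6 = 46.82 L/h

47 L/h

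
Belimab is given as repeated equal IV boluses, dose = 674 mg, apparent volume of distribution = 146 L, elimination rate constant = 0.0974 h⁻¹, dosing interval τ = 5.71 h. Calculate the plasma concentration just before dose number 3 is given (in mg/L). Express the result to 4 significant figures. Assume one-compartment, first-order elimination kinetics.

4.165 mg/L

C₀ per dose = Dose / Vd = 674 / 146 = 4.616 mg/L
Fraction remaining after one interval: r = e^(−kτ) = e^(−0.09740 × 5.71) = 0.5734
Before dose 3, 2 doses have been given (aged 1τ, 2τ).
C_trough = C₀ × (r + r²) = 4.616 × (0.5734 + 0.3288) = 4.165 mg/L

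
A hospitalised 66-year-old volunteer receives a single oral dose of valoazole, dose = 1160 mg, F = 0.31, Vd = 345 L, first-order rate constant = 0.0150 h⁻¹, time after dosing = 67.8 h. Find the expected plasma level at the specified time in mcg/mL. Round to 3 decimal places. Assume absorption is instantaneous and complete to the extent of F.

Amount reaching circulation = F × Dose = 0.31 × 1160 = 359.6 mg
C₀ = F·Dose / Vd = 359.6 / 345 = 1.042 mg/L
C = C₀ · e^(−k·t) = 1.042 × e^(−0.01500 × 67.8)
  = 1.042 × 0.3617 = 0.3769 mg/L
(0.3769 mg/L = 0.3769 mcg/mL)

0.377 mcg/mL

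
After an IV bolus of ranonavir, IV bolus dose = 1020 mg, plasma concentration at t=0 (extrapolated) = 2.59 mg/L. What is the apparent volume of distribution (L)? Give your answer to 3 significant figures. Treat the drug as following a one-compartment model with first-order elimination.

394 L

Vd = Dose / C₀ = 1020 / 2.59 = 393.8 L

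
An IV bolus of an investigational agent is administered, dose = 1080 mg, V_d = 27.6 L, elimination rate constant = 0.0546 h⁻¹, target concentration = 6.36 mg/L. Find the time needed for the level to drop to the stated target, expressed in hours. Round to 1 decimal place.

33.3 h

C₀ = Dose / Vd = 1080 / 27.6 = 39.13 mg/L
t = ln(C₀ / C) / k = ln(39.13 / 6.36) / 0.05460
  = ln(6.153) / 0.05460 = 1.817 / 0.05460 = 33.28 h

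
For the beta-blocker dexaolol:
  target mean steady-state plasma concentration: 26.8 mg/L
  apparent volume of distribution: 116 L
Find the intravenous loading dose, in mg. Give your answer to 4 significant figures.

LD = Css × Vd = 26.8 × 116 = 3109 mg

3109 mg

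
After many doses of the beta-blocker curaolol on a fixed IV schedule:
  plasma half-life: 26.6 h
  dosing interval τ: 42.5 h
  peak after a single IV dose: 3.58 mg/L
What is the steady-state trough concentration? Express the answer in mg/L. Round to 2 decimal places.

1.77 mg/L

k = ln2 / t½ = 0.693147 / 26.6 = 0.02606 h⁻¹
e^(−kτ) = e^(−0.02606 × 42.5) = 0.3304
Accumulation ratio R = 1 / (1 − e^(−kτ)) = 1 / (1 − 0.3304) = 1.493
Steady-state trough = C₀ × R × e^(−kτ) = 3.58 × 1.493 × 0.3304 = 1.766 mg/L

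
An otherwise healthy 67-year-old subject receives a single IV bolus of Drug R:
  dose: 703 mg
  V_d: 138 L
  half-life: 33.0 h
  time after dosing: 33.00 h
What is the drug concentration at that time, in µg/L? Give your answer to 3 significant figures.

C₀ = Dose / Vd = 703.0 / 138 = 5.094 mg/L
k = ln2 / t½ = 0.693147 / 33.0 = 0.02100 h⁻¹
t / t½ = 33.00 / 33.0 = 1 half-lives
C = C₀ × (1/2)^1 = 5.094 × 0.5000 = 2.547 mg/L
Convert: 2.547 mg/L × 1000 = 2547 µg/L

2550 µg/L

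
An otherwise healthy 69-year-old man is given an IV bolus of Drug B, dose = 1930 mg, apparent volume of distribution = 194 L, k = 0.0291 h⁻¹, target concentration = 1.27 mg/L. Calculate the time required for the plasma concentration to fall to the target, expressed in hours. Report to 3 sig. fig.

C₀ = Dose / Vd = 1930 / 194 = 9.948 mg/L
t = ln(C₀ / C) / k = ln(9.948 / 1.27) / 0.02910
  = ln(7.833) / 0.02910 = 2.058 / 0.02910 = 70.72 h

70.7 h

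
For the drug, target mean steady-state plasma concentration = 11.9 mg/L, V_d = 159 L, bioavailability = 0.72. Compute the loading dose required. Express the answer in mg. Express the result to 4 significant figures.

2628 mg

LD = Css × Vd / F = 11.9 × 159 / 0.72 = 2628 mg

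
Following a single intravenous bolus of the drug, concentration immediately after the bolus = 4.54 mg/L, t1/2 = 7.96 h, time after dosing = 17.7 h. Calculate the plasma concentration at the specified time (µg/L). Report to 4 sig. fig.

972.0 µg/L

k = ln2 / t½ = 0.693147 / 7.96 = 0.08708 h⁻¹
C = C₀ · e^(−k·t) = 4.540 × e^(−0.08708 × 17.7)
  = 4.540 × 0.2141 = 0.9720 mg/L
Convert: 0.9720 mg/L × 1000 = 972.0 µg/L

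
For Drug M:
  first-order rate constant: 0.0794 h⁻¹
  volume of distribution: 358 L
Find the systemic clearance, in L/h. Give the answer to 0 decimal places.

28 L/h

CL = k × Vd = 0.0794 × 358 = 28.43 L/h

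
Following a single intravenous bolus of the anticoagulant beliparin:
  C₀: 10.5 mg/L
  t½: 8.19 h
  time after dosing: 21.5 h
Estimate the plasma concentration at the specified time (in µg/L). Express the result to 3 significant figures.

1700 µg/L

k = ln2 / t½ = 0.693147 / 8.19 = 0.08463 h⁻¹
C = C₀ · e^(−k·t) = 10.50 × e^(−0.08463 × 21.5)
  = 10.50 × 0.1621 = 1.702 mg/L
Convert: 1.702 mg/L × 1000 = 1702 µg/L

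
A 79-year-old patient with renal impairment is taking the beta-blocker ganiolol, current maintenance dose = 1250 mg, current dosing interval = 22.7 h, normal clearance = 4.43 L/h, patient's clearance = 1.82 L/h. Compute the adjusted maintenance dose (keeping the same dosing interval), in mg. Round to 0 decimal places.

514 mg

To keep the same average steady-state level, dosing rate must scale with clearance.
CL ratio = 1.82 / 4.43 = 0.4108
New dose (same interval) = 1250 × 0.4108 = 513.5 mg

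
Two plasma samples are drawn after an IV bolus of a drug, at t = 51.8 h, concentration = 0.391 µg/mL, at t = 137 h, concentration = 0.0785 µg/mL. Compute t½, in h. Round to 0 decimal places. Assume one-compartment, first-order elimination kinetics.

k = ln(C₁/C₂) / (t₂ − t₁) = ln(0.391/0.0785) / (137 − 51.8)
  = 1.606 / 85.20 = 0.01885 h⁻¹
t½ = ln2 / k = 0.693147 / 0.01885 = 36.77 h

37 h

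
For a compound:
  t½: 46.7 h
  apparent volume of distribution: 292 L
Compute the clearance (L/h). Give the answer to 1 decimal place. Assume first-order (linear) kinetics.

k = ln2 / t½ = 0.693147 / 46.7 = 0.01484 h⁻¹
CL = k × Vd = 0.01484 × 292 = 4.333 L/h

4.3 L/h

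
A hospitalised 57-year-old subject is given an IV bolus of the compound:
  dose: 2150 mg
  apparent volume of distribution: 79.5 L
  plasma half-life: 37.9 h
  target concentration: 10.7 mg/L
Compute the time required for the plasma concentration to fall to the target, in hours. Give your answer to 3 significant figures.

50.7 h

C₀ = Dose / Vd = 2150 / 79.5 = 27.04 mg/L
k = ln2 / t½ = 0.693147 / 37.9 = 0.01829 h⁻¹
t = ln(C₀ / C) / k = ln(27.04 / 10.7) / 0.01829
  = ln(2.527) / 0.01829 = 0.9270 / 0.01829 = 50.68 h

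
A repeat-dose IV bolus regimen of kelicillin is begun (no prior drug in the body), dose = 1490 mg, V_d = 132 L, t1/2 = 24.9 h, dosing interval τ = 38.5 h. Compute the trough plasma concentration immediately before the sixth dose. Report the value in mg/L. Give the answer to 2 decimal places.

5.85 mg/L

C₀ per dose = Dose / Vd = 1490 / 132 = 11.29 mg/L
k = ln2 / t½ = 0.693147 / 24.9 = 0.02784 h⁻¹
Fraction remaining after one interval: r = e^(−kτ) = e^(−0.02784 × 38.5) = 0.3424
Before dose 6, 5 doses have been given (aged 1τ, 2τ, 3τ, 4τ, 5τ).
C_trough = C₀ × (r + r² + … + r^5) = C₀ × r(1−r^5)/(1−r)
        = 11.29 × 0.3424 × (1 − 0.004706) / (1 − 0.3424) = 5.851 mg/L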